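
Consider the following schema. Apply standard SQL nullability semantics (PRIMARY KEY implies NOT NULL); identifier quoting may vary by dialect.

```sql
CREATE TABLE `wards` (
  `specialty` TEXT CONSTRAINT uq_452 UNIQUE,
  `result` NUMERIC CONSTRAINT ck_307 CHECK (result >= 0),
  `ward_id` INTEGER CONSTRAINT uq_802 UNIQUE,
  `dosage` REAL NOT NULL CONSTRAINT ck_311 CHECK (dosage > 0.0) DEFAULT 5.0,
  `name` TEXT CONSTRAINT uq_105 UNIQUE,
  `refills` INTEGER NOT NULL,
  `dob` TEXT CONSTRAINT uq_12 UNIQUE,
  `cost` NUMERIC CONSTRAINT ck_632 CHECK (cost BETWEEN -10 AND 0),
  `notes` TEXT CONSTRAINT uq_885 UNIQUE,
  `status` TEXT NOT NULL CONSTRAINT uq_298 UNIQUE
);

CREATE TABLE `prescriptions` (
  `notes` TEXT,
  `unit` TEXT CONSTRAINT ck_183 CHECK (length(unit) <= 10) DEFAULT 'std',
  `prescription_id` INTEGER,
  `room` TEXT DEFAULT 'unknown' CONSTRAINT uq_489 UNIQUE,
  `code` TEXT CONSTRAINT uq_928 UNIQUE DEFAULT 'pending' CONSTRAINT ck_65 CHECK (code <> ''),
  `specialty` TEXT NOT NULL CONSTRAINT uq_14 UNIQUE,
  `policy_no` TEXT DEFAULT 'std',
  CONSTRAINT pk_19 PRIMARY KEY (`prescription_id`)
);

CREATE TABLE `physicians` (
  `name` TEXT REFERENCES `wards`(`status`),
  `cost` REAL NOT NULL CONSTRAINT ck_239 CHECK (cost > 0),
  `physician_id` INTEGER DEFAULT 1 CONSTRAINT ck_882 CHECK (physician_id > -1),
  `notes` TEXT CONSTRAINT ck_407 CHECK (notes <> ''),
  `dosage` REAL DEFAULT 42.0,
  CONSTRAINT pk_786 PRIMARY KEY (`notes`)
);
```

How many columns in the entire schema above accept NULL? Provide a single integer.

15

wards: 7 nullable (specialty, result, ward_id, name, dob, cost, notes — PK none and explicit NOT NULL columns excluded).
prescriptions: 5 nullable (notes, unit, room, code, policy_no — PK (prescription_id) and explicit NOT NULL columns excluded).
physicians: 3 nullable (name, physician_id, dosage — PK (notes) and explicit NOT NULL columns excluded).
Total: 7 + 5 + 3 = 15.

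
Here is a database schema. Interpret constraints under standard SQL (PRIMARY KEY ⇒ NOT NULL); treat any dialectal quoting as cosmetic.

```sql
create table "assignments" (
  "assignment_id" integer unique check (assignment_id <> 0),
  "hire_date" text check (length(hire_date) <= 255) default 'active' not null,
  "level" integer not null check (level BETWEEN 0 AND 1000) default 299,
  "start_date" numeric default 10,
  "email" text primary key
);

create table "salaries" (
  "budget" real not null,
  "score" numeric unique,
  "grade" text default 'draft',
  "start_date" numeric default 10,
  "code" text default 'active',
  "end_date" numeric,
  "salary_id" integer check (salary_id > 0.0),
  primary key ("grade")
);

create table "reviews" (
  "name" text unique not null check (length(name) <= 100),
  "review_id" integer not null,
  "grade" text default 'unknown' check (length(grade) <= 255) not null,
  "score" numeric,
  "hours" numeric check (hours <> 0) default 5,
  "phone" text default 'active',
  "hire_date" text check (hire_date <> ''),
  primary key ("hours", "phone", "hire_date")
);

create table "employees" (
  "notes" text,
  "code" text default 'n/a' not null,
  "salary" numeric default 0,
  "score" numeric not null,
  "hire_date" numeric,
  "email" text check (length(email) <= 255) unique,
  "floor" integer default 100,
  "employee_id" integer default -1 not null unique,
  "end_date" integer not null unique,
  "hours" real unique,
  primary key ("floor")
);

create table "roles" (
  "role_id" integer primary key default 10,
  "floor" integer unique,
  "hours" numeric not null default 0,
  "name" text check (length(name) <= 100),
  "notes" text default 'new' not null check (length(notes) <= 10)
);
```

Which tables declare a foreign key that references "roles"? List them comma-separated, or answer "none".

No REFERENCES clause anywhere in the schema names roles.

none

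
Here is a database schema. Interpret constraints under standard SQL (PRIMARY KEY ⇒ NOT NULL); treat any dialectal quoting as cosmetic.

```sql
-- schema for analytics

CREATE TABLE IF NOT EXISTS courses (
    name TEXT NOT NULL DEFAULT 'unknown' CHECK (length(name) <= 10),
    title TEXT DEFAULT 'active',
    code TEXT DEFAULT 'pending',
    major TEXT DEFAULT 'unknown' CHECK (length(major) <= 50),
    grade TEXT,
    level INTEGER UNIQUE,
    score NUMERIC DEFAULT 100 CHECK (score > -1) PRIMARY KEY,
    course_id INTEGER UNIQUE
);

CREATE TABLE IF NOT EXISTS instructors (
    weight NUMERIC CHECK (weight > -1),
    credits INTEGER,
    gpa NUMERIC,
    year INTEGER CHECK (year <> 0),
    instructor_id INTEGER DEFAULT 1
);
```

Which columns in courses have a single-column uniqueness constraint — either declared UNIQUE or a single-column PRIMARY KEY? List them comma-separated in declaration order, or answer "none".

level, score, course_id

- name: no UNIQUE or single-column PK constraint.
- title: no UNIQUE or single-column PK constraint.
- code: no UNIQUE or single-column PK constraint.
- major: no UNIQUE or single-column PK constraint.
- grade: no UNIQUE or single-column PK constraint.
- level: declared UNIQUE → unique.
- score: single-column PRIMARY KEY → unique.
- course_id: declared UNIQUE → unique.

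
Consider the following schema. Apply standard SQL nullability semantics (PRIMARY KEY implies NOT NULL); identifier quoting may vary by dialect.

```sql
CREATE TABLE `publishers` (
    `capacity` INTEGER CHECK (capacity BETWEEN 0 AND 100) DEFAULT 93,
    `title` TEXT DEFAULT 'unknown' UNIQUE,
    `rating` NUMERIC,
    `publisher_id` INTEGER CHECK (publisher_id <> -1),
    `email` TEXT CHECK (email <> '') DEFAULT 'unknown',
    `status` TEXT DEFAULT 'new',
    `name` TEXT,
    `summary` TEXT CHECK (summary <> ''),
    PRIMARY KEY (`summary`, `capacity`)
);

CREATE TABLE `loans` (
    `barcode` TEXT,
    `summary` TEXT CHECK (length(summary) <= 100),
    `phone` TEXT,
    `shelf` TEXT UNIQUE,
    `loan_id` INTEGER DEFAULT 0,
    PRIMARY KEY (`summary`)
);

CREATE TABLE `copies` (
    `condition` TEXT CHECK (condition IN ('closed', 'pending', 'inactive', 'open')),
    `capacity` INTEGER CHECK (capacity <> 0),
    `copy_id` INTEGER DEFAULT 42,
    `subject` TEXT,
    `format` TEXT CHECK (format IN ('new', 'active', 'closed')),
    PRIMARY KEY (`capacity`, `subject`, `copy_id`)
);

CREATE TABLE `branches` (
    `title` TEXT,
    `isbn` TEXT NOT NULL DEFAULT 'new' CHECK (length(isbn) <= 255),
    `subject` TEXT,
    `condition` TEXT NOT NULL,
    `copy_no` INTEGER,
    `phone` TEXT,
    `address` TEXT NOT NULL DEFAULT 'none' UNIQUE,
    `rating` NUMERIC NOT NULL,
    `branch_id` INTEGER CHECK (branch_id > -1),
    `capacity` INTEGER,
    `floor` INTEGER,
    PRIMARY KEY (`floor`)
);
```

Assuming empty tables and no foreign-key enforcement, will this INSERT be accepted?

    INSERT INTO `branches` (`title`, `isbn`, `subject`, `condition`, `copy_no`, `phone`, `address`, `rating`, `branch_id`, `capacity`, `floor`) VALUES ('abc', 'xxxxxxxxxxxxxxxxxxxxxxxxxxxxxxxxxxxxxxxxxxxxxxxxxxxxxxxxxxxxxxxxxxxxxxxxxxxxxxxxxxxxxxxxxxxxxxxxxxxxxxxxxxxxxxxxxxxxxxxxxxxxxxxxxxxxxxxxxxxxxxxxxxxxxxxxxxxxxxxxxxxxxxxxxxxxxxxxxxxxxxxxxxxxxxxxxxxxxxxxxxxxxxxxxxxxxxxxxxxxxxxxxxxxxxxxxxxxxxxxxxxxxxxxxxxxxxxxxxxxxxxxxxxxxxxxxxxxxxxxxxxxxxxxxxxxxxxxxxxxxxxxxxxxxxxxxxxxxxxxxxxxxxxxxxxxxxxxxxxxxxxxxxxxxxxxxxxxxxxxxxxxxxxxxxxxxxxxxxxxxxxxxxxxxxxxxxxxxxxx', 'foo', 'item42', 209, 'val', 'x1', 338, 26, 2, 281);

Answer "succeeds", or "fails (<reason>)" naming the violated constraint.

The value 'xxxxxxxxxxxxxxxxxxxxxxxxxxxxxxxxxxxxxxxxxxxxxxxxxxxxxxxxxxxxxxxxxxxxxxxxxxxxxxxxxxxxxxxxxxxxxxxxxxxxxxxxxxxxxxxxxxxxxxxxxxxxxxxxxxxxxxxxxxxxxxxxxxxxxxxxxxxxxxxxxxxxxxxxxxxxxxxxxxxxxxxxxxxxxxxxxxxxxxxxxxxxxxxxxxxxxxxxxxxxxxxxxxxxxxxxxxxxxxxxxxxxxxxxxxxxxxxxxxxxxxxxxxxxxxxxxxxxxxxxxxxxxxxxxxxxxxxxxxxxxxxxxxxxxxxxxxxxxxxxxxxxxxxxxxxxxxxxxxxxxxxxxxxxxxxxxxxxxxxxxxxxxxxxxxxxxxxxxxxxxxxxxxxxxxxxxxxxxxxx' for isbn violates CHECK (length(isbn) <= 255).

fails (CHECK on isbn)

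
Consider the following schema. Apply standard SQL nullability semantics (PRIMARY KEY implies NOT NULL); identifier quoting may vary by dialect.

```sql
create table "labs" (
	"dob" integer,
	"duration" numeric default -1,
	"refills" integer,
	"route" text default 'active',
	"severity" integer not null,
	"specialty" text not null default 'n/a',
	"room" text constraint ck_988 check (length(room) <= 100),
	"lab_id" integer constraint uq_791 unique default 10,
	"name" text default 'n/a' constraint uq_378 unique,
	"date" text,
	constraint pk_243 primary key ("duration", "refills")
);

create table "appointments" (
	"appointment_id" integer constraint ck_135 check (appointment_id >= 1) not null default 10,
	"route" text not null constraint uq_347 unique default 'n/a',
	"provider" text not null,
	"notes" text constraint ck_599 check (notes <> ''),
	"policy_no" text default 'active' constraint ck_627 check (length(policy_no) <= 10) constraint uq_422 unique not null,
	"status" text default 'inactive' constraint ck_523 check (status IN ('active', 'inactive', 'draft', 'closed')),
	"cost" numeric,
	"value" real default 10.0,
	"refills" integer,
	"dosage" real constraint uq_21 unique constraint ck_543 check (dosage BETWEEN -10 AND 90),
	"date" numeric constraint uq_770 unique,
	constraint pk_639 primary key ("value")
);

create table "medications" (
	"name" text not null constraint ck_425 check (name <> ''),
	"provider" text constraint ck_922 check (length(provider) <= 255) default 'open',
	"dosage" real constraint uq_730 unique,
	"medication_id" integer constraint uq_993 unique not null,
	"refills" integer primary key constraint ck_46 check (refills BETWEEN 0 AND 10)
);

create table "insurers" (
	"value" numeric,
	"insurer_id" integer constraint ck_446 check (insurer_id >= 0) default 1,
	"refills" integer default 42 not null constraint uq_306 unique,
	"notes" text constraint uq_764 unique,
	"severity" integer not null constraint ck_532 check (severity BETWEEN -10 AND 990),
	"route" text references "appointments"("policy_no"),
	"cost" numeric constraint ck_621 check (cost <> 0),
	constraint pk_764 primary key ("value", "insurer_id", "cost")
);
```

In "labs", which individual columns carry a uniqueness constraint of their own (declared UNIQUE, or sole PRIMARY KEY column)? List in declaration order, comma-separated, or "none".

- dob: no UNIQUE or single-column PK constraint.
- duration: part of a composite PRIMARY KEY — only the tuple is unique, not this column on its own.
- refills: part of a composite PRIMARY KEY — only the tuple is unique, not this column on its own.
- route: no UNIQUE or single-column PK constraint.
- severity: no UNIQUE or single-column PK constraint.
- specialty: no UNIQUE or single-column PK constraint.
- room: no UNIQUE or single-column PK constraint.
- lab_id: declared UNIQUE → unique.
- name: declared UNIQUE → unique.
- date: no UNIQUE or single-column PK constraint.

lab_id, name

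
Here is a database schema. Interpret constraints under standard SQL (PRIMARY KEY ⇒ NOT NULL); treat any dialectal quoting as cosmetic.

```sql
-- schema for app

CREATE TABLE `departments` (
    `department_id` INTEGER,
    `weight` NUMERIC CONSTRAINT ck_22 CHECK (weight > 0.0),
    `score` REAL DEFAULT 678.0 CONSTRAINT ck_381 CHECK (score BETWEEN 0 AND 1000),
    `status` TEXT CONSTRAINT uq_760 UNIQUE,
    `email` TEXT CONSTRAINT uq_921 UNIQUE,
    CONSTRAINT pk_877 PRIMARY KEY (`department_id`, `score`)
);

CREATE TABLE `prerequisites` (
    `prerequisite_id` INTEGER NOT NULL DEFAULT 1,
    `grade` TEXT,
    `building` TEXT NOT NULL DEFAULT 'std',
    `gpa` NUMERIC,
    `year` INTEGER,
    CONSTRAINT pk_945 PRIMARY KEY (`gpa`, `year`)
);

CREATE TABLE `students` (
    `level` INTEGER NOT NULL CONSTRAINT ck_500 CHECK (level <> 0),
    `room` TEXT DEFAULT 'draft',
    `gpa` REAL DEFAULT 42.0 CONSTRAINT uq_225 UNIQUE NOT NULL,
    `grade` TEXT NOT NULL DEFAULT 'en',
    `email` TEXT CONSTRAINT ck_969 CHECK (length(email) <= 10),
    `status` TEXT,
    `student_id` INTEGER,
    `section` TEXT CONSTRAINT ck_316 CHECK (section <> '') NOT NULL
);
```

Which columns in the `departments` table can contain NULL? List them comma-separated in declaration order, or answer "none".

- department_id: part of the PRIMARY KEY, which implies NOT NULL → not nullable.
- weight: CHECK does not forbid NULL (a CHECK constraint passes when its expression is NULL) → nullable.
- score: part of the PRIMARY KEY, which implies NOT NULL → not nullable.
- status: UNIQUE does not imply NOT NULL → nullable.
- email: UNIQUE does not imply NOT NULL → nullable.

weight, status, email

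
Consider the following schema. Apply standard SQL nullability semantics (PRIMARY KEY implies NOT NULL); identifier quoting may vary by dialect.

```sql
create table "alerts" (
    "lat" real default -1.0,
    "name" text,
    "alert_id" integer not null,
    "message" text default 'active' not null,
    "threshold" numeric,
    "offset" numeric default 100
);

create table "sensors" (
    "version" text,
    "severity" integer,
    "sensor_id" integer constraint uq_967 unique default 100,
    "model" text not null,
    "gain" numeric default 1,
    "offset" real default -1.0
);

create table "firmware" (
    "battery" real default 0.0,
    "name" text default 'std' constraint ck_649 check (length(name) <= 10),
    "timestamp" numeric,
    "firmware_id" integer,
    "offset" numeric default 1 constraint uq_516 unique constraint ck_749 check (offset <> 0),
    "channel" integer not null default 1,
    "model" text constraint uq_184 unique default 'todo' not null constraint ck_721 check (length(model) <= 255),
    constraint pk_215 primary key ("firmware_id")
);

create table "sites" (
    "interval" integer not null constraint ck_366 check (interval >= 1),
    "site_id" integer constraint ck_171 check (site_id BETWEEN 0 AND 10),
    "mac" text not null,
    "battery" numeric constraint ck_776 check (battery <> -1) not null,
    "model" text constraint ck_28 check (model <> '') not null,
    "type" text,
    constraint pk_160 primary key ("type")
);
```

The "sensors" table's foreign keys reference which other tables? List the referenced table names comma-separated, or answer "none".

No column in sensors has a REFERENCES clause.

none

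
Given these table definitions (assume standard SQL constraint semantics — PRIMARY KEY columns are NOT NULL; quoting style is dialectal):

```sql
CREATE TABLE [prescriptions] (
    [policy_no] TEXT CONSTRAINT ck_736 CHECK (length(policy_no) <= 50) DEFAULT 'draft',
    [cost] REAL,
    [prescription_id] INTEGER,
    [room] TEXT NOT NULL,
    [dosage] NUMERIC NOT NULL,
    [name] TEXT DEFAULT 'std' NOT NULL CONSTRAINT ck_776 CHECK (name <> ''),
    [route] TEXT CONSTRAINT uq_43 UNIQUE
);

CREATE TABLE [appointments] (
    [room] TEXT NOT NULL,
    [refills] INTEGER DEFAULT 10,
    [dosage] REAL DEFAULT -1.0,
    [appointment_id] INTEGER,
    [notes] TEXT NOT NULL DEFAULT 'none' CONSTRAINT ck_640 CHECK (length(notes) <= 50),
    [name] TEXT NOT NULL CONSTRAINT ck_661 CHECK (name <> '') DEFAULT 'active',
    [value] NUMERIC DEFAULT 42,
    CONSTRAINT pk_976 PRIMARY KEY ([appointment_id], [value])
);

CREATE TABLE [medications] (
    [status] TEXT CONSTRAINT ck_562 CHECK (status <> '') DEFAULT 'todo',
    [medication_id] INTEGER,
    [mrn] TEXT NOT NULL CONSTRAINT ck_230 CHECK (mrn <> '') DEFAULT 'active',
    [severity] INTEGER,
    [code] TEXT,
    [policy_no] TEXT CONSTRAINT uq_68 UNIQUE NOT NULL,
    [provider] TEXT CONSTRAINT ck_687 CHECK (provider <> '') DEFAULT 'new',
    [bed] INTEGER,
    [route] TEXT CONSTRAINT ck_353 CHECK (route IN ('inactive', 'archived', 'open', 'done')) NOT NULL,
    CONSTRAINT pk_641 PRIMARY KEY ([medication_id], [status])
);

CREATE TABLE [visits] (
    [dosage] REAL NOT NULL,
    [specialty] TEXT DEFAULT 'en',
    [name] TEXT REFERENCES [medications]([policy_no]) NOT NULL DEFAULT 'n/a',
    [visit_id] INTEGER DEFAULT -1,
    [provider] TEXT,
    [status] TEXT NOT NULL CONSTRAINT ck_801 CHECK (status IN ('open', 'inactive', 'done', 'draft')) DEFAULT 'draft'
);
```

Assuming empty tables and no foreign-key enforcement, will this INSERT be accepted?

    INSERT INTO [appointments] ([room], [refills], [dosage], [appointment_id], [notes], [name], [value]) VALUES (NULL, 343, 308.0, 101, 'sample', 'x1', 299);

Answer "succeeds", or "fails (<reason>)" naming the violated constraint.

room is explicitly set to NULL, but room is declared NOT NULL.

fails (NOT NULL on room)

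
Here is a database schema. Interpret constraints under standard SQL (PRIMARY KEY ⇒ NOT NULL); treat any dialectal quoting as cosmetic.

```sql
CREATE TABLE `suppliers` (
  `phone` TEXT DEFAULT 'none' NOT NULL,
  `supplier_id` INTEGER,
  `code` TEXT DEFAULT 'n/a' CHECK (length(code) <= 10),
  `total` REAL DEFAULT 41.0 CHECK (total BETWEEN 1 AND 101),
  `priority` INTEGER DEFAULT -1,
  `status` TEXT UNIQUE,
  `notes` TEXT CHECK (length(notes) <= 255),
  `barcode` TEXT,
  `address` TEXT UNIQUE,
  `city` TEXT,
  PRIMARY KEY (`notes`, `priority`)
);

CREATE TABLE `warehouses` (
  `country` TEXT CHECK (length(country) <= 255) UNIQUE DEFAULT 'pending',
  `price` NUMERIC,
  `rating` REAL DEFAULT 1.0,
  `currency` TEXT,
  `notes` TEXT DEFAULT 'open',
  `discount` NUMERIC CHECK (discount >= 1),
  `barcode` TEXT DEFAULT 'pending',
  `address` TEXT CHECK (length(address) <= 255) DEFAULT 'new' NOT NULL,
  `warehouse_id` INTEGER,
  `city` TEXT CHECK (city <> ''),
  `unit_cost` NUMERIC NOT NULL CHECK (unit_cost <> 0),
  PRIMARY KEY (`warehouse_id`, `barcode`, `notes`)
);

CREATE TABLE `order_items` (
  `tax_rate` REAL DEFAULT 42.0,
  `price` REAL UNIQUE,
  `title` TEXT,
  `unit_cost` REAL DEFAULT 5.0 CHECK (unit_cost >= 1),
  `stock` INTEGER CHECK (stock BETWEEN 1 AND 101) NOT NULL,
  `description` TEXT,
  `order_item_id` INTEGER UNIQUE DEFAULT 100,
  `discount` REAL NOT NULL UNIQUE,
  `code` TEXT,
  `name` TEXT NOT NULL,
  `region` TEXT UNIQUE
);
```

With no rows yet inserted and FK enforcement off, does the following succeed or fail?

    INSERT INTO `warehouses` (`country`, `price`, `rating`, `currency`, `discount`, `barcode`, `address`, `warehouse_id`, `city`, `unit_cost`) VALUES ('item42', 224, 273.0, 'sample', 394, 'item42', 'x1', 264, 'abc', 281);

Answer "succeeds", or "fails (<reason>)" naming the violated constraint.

NOT NULL columns: address is supplied; barcode is supplied; notes defaults to 'open'; unit_cost is supplied; warehouse_id is supplied.
CHECK constraints: 'item42' satisfies (length(country) <= 255); 394 satisfies (discount >= 1); 'x1' satisfies (length(address) <= 255); 'abc' satisfies (city <> ''); 281 satisfies (unit_cost <> 0).
No constraint is violated.

succeeds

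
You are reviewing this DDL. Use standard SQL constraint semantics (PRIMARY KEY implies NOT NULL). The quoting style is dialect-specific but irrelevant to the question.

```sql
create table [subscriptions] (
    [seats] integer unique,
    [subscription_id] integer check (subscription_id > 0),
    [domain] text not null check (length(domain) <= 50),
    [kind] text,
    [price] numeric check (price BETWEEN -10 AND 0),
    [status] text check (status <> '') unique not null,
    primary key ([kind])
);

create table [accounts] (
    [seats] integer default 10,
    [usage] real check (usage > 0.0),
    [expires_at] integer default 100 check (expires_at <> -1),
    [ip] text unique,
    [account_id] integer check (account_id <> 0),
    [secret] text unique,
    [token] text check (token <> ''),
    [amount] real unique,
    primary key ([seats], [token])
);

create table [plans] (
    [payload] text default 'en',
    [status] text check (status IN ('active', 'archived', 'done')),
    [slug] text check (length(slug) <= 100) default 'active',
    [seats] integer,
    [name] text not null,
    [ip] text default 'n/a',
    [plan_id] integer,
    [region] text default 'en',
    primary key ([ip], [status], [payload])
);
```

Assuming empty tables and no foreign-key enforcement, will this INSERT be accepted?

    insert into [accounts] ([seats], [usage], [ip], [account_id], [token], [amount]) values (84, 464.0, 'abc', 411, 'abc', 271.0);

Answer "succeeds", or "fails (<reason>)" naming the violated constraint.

NOT NULL columns: seats is supplied; token is supplied.
CHECK constraints: 464.0 satisfies (usage > 0.0); 411 satisfies (account_id <> 0); 'abc' satisfies (token <> '').
No constraint is violated.

succeeds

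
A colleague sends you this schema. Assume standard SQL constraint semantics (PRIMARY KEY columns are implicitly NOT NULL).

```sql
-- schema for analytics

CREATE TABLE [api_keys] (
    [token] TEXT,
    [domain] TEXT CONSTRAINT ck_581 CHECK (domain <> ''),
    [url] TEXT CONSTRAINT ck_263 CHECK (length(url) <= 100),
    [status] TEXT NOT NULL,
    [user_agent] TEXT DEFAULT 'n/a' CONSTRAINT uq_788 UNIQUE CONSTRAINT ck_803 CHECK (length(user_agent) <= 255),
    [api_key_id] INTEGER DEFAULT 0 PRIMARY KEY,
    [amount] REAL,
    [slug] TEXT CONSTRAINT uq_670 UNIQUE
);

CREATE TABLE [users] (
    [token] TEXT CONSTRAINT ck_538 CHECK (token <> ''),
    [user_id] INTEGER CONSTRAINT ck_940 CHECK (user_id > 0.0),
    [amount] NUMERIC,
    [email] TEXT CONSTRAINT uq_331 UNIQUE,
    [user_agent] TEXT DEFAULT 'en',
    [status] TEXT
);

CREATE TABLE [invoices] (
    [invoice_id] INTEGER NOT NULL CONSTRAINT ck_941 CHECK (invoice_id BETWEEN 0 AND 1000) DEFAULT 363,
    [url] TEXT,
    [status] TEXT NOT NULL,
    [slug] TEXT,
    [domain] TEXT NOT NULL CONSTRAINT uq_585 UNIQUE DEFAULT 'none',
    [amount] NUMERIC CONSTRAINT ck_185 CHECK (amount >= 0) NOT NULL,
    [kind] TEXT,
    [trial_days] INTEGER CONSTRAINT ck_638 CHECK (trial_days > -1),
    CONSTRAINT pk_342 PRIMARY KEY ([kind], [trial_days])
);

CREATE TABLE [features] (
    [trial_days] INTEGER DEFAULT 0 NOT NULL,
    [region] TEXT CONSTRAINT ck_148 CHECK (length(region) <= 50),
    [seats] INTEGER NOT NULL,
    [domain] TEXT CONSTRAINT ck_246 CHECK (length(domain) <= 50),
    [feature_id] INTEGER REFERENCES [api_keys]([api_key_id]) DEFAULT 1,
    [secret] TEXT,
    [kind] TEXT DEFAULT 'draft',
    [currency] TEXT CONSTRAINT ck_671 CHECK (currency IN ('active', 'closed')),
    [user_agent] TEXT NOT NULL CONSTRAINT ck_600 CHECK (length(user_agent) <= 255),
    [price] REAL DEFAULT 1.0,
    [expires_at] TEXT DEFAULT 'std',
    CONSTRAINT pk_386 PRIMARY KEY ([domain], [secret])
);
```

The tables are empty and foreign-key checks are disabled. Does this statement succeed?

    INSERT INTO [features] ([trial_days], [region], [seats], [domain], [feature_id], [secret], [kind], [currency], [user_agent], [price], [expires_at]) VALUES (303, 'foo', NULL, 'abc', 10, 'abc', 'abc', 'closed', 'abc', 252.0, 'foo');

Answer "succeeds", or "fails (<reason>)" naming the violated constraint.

seats is explicitly set to NULL, but seats is declared NOT NULL.

fails (NOT NULL on seats)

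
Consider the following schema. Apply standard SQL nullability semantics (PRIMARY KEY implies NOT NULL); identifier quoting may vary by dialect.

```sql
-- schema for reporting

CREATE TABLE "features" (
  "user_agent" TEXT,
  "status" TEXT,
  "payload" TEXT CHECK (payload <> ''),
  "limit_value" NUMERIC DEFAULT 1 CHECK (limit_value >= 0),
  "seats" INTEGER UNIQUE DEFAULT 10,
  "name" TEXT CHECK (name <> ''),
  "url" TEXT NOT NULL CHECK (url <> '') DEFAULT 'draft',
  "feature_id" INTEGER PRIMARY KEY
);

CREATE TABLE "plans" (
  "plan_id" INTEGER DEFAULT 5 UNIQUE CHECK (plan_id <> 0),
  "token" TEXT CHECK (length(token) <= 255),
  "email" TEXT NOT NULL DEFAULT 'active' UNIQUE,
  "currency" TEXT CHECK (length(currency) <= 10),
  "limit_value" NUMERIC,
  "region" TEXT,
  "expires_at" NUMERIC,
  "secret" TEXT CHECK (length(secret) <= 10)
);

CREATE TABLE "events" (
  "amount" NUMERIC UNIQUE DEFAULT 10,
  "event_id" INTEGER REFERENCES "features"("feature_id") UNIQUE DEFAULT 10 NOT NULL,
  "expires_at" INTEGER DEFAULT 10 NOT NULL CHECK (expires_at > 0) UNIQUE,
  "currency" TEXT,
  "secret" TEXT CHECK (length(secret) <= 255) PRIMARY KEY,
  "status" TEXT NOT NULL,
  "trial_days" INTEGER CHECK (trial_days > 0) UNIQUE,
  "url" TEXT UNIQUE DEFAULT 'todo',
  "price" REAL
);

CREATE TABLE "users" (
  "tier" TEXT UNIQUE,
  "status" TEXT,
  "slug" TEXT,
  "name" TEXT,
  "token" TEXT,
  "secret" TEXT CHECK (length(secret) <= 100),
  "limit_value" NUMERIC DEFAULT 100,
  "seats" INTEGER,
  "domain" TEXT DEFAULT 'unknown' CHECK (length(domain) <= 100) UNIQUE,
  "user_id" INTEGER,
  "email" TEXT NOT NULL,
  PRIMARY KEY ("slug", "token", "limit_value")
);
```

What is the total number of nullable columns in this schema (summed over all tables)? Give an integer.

features: 6 nullable (user_agent, status, payload, limit_value, seats, name — PK (feature_id) and explicit NOT NULL columns excluded).
plans: 7 nullable (plan_id, token, currency, limit_value, region, expires_at, secret — PK none and explicit NOT NULL columns excluded).
events: 5 nullable (amount, currency, trial_days, url, price — PK (secret) and explicit NOT NULL columns excluded).
users: 7 nullable (tier, status, name, secret, seats, domain, user_id — PK (slug, token, limit_value) and explicit NOT NULL columns excluded).
Total: 6 + 7 + 5 + 7 = 25.

25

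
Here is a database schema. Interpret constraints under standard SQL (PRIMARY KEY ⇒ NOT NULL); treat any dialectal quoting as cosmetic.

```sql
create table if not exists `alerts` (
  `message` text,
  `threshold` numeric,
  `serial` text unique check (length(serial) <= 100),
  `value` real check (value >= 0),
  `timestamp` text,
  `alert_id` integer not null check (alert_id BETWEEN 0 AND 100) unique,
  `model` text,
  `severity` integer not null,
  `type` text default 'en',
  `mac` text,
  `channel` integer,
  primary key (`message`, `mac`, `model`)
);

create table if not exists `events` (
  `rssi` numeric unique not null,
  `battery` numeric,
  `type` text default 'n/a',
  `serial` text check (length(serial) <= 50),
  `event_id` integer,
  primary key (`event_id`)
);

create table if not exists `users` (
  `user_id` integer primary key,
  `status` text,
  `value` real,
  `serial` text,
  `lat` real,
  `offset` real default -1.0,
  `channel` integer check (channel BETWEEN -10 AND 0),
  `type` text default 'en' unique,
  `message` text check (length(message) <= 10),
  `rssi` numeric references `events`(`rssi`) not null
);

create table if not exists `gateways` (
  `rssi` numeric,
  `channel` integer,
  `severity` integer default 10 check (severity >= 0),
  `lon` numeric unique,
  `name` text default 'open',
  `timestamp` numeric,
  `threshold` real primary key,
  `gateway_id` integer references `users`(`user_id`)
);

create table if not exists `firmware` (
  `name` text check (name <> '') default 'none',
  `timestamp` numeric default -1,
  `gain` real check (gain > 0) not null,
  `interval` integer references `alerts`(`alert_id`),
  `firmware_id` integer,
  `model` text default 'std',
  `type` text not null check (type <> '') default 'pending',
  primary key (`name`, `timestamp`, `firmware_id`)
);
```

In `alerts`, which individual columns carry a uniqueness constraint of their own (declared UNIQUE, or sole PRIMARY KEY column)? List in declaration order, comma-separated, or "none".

serial, alert_id

- message: part of a composite PRIMARY KEY — only the tuple is unique, not this column on its own.
- threshold: no UNIQUE or single-column PK constraint.
- serial: declared UNIQUE → unique.
- value: no UNIQUE or single-column PK constraint.
- timestamp: no UNIQUE or single-column PK constraint.
- alert_id: declared UNIQUE → unique.
- model: part of a composite PRIMARY KEY — only the tuple is unique, not this column on its own.
- severity: no UNIQUE or single-column PK constraint.
- type: no UNIQUE or single-column PK constraint.
- mac: part of a composite PRIMARY KEY — only the tuple is unique, not this column on its own.
- channel: no UNIQUE or single-column PK constraint.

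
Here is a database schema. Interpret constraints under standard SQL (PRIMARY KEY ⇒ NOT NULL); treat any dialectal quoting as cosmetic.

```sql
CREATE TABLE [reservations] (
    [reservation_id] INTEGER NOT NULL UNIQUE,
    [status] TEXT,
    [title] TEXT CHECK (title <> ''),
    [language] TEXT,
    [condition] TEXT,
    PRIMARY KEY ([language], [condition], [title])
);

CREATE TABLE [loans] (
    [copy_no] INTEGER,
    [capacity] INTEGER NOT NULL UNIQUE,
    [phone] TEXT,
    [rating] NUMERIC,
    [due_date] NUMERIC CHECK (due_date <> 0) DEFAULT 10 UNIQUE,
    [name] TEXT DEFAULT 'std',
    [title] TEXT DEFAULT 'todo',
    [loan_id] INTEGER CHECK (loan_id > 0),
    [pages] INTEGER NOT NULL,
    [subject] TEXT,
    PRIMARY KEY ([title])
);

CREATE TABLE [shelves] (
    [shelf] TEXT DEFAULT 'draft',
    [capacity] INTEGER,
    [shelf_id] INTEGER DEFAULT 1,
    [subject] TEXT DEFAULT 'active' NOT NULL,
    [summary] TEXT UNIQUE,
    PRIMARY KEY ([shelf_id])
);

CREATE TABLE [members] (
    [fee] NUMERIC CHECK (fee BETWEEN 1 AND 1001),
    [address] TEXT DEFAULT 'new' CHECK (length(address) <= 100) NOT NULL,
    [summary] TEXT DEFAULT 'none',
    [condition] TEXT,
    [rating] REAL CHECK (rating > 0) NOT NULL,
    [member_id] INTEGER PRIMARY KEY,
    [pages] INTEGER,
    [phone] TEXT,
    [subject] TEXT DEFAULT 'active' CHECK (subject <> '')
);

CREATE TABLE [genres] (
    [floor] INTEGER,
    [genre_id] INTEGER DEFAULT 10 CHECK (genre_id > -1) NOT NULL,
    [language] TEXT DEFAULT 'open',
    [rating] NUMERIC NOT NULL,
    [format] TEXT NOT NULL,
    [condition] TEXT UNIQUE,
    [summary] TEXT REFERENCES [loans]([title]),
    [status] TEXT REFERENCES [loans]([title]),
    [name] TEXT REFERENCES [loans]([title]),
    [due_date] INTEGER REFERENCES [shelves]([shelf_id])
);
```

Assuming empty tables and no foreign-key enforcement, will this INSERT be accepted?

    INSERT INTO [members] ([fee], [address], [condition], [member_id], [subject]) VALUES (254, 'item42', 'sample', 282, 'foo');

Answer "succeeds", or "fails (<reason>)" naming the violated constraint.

rating is omitted from the column list and has no DEFAULT, so it would receive NULL.
But rating is declared NOT NULL.

fails (NOT NULL on rating)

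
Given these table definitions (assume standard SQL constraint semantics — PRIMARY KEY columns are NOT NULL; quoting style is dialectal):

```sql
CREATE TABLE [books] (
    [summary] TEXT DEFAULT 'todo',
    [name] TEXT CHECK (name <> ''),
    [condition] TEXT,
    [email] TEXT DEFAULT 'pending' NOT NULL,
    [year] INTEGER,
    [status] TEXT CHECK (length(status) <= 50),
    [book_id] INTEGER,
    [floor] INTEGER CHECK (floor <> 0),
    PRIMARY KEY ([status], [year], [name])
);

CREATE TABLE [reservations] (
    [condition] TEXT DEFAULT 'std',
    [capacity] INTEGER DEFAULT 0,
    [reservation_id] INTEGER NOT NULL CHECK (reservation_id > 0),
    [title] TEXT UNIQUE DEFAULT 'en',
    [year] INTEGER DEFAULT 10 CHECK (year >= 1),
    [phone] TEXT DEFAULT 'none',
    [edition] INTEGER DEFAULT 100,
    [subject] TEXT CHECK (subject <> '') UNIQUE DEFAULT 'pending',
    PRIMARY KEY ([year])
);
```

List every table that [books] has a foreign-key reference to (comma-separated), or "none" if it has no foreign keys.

none

No column in books has a REFERENCES clause.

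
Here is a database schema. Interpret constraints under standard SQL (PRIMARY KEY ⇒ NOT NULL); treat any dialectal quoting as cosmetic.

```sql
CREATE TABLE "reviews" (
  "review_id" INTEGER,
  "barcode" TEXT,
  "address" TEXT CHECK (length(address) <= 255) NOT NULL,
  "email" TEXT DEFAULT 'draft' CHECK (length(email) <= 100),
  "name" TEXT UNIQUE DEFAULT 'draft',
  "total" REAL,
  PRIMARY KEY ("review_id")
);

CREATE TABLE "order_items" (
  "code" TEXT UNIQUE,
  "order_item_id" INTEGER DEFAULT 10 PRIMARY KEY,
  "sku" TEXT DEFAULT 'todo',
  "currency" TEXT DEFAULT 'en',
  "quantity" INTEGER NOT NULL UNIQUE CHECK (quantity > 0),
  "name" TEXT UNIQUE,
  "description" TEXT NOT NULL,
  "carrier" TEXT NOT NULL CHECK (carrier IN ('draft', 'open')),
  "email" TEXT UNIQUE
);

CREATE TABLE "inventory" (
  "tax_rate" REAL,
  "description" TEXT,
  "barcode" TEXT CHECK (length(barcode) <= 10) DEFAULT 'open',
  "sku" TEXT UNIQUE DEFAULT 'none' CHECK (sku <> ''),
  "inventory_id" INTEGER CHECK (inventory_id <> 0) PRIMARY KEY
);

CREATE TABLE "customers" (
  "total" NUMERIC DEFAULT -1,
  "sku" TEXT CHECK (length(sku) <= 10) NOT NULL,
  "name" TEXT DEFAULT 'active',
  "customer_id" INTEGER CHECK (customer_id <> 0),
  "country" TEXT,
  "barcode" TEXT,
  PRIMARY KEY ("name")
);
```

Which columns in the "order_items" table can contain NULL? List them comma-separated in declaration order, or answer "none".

- code: UNIQUE does not imply NOT NULL → nullable.
- order_item_id: part of the PRIMARY KEY, which implies NOT NULL → not nullable.
- sku: DEFAULT only fills an omitted column; an explicit NULL is still allowed → nullable.
- currency: DEFAULT only fills an omitted column; an explicit NULL is still allowed → nullable.
- quantity: declared NOT NULL → not nullable.
- name: UNIQUE does not imply NOT NULL → nullable.
- description: declared NOT NULL → not nullable.
- carrier: declared NOT NULL → not nullable.
- email: UNIQUE does not imply NOT NULL → nullable.

code, sku, currency, name, email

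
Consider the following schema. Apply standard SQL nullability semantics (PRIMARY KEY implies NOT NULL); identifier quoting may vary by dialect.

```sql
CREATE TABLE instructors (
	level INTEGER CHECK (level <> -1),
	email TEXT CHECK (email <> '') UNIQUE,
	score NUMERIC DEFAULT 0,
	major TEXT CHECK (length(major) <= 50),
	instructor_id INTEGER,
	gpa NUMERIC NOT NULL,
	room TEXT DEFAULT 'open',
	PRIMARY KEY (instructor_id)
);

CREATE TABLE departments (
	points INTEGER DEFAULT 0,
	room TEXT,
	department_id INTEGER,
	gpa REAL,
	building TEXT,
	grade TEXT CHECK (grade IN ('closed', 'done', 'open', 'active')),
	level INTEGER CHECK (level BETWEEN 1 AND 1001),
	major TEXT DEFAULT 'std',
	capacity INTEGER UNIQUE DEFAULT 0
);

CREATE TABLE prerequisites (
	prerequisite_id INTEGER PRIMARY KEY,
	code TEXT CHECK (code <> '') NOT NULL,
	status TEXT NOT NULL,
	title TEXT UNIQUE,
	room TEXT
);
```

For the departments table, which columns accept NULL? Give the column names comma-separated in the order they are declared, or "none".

- points: DEFAULT only fills an omitted column; an explicit NULL is still allowed → nullable.
- room: no NOT NULL constraint applies → nullable.
- department_id: no NOT NULL constraint applies → nullable.
- gpa: no NOT NULL constraint applies → nullable.
- building: no NOT NULL constraint applies → nullable.
- grade: CHECK does not forbid NULL (a CHECK constraint passes when its expression is NULL) → nullable.
- level: CHECK does not forbid NULL (a CHECK constraint passes when its expression is NULL) → nullable.
- major: DEFAULT only fills an omitted column; an explicit NULL is still allowed → nullable.
- capacity: UNIQUE does not imply NOT NULL → nullable.

points, room, department_id, gpa, building, grade, level, major, capacity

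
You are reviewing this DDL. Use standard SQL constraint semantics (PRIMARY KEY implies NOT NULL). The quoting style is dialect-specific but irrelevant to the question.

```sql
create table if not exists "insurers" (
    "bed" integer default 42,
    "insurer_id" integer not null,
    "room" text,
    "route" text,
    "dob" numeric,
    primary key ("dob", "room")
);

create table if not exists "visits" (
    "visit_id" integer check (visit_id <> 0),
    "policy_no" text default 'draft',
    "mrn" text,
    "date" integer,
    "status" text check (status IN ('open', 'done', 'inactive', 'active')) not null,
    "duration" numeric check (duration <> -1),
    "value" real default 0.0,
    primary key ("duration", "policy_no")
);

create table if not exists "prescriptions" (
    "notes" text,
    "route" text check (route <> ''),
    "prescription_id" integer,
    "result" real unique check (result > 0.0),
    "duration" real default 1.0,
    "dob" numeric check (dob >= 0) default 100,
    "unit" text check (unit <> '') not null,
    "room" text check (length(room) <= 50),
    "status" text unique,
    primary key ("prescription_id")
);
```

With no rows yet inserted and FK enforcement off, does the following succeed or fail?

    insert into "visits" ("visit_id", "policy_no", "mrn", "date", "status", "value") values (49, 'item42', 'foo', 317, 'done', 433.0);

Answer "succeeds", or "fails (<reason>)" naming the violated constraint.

duration is omitted from the column list and has no DEFAULT, so it would receive NULL.
But duration is part of the PRIMARY KEY (implied NOT NULL).

fails (NOT NULL on duration)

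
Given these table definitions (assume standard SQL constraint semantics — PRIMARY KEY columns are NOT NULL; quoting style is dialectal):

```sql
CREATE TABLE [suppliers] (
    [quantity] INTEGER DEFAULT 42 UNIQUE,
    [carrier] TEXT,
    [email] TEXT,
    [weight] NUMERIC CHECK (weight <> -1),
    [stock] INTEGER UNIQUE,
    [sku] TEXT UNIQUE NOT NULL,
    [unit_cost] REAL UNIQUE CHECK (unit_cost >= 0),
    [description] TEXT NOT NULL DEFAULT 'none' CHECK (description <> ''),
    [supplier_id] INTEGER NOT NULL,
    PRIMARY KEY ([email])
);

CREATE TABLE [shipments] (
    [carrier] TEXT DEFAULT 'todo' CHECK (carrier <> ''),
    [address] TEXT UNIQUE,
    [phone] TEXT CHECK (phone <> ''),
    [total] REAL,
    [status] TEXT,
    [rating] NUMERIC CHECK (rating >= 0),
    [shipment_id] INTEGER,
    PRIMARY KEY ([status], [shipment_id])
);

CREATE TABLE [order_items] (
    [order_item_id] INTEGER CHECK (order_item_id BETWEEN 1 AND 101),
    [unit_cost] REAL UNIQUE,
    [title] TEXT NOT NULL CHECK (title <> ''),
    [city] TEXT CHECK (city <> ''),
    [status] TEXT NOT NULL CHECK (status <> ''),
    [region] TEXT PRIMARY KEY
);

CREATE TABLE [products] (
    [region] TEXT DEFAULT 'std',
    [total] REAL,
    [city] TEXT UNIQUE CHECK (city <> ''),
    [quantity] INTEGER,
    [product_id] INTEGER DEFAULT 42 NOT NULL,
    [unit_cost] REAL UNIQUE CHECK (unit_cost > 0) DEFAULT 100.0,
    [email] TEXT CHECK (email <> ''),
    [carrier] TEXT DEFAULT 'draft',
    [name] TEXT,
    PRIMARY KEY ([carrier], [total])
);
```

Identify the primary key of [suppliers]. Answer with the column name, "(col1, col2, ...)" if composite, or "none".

email is declared PRIMARY KEY as a table-level PRIMARY KEY clause.

email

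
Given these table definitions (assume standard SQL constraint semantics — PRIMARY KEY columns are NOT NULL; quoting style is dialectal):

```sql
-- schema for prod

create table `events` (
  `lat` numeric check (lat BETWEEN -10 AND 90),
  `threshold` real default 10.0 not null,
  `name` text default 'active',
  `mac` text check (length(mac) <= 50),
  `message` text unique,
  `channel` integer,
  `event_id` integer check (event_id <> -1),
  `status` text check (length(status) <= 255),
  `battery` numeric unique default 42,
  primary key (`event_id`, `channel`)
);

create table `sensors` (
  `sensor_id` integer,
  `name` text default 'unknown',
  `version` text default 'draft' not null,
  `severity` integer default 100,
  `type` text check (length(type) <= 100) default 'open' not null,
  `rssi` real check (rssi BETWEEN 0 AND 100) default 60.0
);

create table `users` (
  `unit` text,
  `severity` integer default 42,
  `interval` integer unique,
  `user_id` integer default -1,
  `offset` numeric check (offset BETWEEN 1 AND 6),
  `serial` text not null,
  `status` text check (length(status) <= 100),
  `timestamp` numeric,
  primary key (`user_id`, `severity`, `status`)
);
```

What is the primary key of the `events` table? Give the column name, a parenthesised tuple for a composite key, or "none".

A table-level PRIMARY KEY clause names 2 columns: event_id, channel.
This is a composite key — the combination is unique, not each column individually.

(event_id, channel)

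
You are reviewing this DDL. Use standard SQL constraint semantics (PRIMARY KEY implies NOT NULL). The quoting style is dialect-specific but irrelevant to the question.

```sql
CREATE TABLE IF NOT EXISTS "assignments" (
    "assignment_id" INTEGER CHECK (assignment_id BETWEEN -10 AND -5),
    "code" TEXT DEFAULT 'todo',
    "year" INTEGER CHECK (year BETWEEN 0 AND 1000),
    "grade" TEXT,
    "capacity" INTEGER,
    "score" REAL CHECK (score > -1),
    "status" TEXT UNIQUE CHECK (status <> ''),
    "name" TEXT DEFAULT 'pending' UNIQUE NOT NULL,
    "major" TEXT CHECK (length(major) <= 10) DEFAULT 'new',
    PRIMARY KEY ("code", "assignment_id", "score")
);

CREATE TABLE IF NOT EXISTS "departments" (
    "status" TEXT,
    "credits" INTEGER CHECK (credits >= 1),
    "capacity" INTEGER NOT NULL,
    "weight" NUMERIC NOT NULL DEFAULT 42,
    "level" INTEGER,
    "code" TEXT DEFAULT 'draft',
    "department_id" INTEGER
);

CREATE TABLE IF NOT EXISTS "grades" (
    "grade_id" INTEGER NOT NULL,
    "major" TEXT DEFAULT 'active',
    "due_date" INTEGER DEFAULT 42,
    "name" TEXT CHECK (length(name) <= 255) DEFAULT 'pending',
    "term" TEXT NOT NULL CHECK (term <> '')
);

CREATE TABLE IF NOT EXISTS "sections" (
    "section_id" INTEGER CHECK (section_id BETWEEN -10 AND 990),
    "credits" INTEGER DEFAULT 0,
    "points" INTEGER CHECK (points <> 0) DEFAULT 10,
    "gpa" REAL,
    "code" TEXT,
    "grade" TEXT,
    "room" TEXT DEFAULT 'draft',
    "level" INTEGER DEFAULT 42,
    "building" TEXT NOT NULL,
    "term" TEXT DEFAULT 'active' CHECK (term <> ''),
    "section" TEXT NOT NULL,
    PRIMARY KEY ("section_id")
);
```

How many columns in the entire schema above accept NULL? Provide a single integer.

assignments: 5 nullable (year, grade, capacity, status, major — PK (code, assignment_id, score) and explicit NOT NULL columns excluded).
departments: 5 nullable (status, credits, level, code, department_id — PK none and explicit NOT NULL columns excluded).
grades: 3 nullable (major, due_date, name — PK none and explicit NOT NULL columns excluded).
sections: 8 nullable (credits, points, gpa, code, grade, room, level, term — PK (section_id) and explicit NOT NULL columns excluded).
Total: 5 + 5 + 3 + 8 = 21.

21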